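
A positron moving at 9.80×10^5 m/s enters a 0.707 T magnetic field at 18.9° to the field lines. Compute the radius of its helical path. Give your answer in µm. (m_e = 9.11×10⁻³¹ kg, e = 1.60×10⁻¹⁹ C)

Only the perpendicular component v⊥ = v sin18.9° = 3.17×10^5 m/s is bent by the field.
r = m v⊥ /(qB) = (9.11×10^-31)(3.17×10^5) / [(1×1.60×10^-19)(0.707)] = 2.56×10^-6 m.

r ≈ 2.56 µm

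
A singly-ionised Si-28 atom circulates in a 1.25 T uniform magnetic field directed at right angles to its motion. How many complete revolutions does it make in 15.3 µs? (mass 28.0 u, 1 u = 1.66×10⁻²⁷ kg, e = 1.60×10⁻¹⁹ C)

N = 10

T = 2πm/(qB) = 2π(4.648×10^-26) / [(1×1.60×10^-19)(1.25)] = 1.4602×10^-6 s.
N = t/T = 1.53×10^-5 / 1.4602×10^-6 ≈ 10.48, so 10 complete revolutions.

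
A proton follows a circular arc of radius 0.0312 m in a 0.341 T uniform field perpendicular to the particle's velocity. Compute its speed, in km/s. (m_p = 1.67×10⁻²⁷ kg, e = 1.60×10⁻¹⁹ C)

v ≈ 1020 km/s

From qvB = mv²/r, v = qBr/m.
v = (1×1.60×10^-19)(0.341)(0.0312) / (1.67×10^-27) = 1.02×10^6 m/s.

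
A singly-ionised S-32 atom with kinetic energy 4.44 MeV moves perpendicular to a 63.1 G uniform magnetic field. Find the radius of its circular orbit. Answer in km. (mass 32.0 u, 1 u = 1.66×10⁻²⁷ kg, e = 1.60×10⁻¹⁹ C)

Convert the energy: K = 4.44 MeV = 7.10×10^-13 J.
v = √(2K/m) = √(2·7.10×10^-13/5.31×10^-26) = 5.17×10^6 m/s.
r = mv/(qB) = (5.31×10^-26)(5.17×10^6) / [(1×1.60×10^-19)(6.31×10^-3)] = 272 m.

r ≈ 0.272 km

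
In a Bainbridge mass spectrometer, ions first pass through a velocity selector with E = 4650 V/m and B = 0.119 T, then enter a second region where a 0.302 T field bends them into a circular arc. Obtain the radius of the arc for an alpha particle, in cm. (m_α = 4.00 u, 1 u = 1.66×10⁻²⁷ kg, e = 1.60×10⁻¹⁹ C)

r ≈ 0.268 cm

The selector passes v = E/B = 4650/0.119 = 3.91×10^4 m/s.
In the deflection region, r = mv/(qB₂) = (6.64×10^-27)(3.91×10^4) / [(2×1.60×10^-19)(0.302)] = 2.68×10^-3 m.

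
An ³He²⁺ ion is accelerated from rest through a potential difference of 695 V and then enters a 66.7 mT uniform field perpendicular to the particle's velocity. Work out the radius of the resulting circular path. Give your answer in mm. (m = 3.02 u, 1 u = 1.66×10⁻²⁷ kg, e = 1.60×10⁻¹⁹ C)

The kinetic energy gained is K = qV = (2×1.60×10^-19)(695) = 2.22×10^-16 J.
v = √(2K/m) = 2.98×10^5 m/s.
r = mv/(qB) = (5.01×10^-27)(2.98×10^5) / [(2×1.60×10^-19)(0.0667)] = 0.0700 m.

r ≈ 70.0 mm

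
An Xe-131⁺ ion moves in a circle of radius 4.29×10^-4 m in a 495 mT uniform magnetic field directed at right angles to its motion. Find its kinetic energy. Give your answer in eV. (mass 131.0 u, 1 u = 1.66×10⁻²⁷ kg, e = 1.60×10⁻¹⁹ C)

K ≈ 0.0166 eV

v = qBr/m = (1×1.60×10^-19)(0.495)(4.29×10^-4) / (2.17×10^-25) = 156 m/s.
K = ½mv² = 0.5·(2.17×10^-25)·(156)² = 2.65×10^-21 J = 0.0166 eV.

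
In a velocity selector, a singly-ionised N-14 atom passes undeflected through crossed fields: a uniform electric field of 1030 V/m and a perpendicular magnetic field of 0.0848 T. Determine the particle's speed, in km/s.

For zero net force, qE = qvB, so v = E/B.
v = (1030) / (0.0848) = 1.21×10^4 m/s.

v ≈ 12.1 km/s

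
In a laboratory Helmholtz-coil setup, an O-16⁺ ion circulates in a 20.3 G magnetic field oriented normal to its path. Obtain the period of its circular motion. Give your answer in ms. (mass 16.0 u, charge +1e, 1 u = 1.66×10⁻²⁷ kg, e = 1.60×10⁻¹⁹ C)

The cyclotron period is independent of speed: T = 2πm/(qB).
T = 2π(2.66×10^-26) / [(1×1.60×10^-19)(2.03×10^-3)] = 5.14×10^-4 s.

T ≈ 0.514 ms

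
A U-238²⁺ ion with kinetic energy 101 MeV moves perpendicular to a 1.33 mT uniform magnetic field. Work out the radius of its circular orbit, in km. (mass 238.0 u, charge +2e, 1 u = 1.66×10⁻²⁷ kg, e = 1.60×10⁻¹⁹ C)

r ≈ 8.40 km

Convert the energy: K = 101 MeV = 1.62×10^-11 J.
v = √(2K/m) = √(2·1.62×10^-11/3.95×10^-25) = 9.04×10^6 m/s.
r = mv/(qB) = (3.95×10^-25)(9.04×10^6) / [(2×1.60×10^-19)(1.33×10^-3)] = 8400 m.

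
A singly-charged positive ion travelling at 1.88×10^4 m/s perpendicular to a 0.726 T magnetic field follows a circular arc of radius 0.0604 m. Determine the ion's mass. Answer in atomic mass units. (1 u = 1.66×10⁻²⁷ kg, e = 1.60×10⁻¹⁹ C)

qvB = mv²/r ⇒ m = qBr/v.
m = (1×1.60×10^-19)(0.726)(0.0604) / (1.88×10^4) = 3.73×10^-25 kg = 225 u.

m ≈ 225 u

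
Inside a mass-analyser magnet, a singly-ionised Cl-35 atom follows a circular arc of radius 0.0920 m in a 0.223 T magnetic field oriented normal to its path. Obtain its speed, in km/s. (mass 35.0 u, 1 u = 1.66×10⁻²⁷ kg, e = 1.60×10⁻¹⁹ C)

From qvB = mv²/r, v = qBr/m.
v = (1×1.60×10^-19)(0.223)(0.0920) / (5.81×10^-26) = 5.65×10^4 m/s.

v ≈ 56.5 km/s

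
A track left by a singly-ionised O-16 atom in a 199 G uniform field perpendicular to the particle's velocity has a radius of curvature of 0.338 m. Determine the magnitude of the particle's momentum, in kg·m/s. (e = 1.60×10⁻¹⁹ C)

Since qvB = mv²/r, the momentum p = mv = qBr.
p = (1×1.60×10^-19)(0.0199)(0.338) = 1.08×10^-21 kg·m/s.

p ≈ 1.08×10^-21 kg·m/s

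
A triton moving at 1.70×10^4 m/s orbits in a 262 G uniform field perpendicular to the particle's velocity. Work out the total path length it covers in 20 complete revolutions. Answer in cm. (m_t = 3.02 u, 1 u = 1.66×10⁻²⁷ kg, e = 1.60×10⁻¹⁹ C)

r = mv/(qB) = 0.0203 m, so one revolution covers 2πr = 0.128 m.
In 20 revolutions: L = 20·2πr = 2.55 m.

L ≈ 255 cm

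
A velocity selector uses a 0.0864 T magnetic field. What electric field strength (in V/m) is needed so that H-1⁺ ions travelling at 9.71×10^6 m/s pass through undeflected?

E ≈ 8.39×10^5 V/m

qE = qvB ⇒ E = vB = (9.71×10^6)(0.0864) = 8.39×10^5 V/m.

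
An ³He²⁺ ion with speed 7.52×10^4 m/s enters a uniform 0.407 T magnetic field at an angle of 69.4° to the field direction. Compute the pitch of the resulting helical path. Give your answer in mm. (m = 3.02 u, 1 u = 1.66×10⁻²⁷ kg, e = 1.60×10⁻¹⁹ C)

pitch ≈ 6.40 mm

The velocity component along B is v∥ = v cos69.4° = 2.65×10^4 m/s.
The cyclotron period T = 2πm/(qB) = 2.42×10^-7 s is set by m, q, B alone.
Pitch = v∥·T = (2.65×10^4)(2.42×10^-7) = 6.40×10^-3 m.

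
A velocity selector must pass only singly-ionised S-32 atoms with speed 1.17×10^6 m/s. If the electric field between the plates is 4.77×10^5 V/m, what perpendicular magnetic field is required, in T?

qE = qvB ⇒ B = E/v = (4.77×10^5) / (1.17×10^6) = 0.408 T.

B ≈ 0.408 T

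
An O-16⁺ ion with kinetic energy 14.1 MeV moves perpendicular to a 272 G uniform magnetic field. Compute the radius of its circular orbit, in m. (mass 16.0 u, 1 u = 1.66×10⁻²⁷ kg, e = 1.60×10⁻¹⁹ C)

Convert the energy: K = 14.1 MeV = 2.26×10^-12 J.
v = √(2K/m) = √(2·2.26×10^-12/2.66×10^-26) = 1.30×10^7 m/s.
r = mv/(qB) = (2.66×10^-26)(1.30×10^7) / [(1×1.60×10^-19)(0.0272)] = 79.5 m.

r ≈ 79.5 m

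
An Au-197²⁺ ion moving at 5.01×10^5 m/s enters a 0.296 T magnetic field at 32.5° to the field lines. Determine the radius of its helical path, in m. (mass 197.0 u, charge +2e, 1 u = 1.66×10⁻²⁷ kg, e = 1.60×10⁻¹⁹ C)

Only the perpendicular component v⊥ = v sin32.5° = 2.69×10^5 m/s is bent by the field.
r = m v⊥ /(qB) = (3.27×10^-25)(2.69×10^5) / [(2×1.60×10^-19)(0.296)] = 0.929 m.

r ≈ 0.929 m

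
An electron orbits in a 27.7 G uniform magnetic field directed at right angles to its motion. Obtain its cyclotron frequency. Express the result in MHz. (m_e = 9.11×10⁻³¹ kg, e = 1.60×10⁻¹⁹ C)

f ≈ 77.4 MHz

f = qB/(2πm) = (1×1.60×10^-19)(2.77×10^-3) / [2π(9.11×10^-31)] = 7.74×10^7 Hz.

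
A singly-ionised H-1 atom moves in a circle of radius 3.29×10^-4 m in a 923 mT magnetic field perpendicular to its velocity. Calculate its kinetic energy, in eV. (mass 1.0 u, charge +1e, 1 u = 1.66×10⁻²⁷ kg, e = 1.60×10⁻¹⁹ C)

K ≈ 4.44 eV

v = qBr/m = (1×1.60×10^-19)(0.923)(3.29×10^-4) / (1.66×10^-27) = 2.93×10^4 m/s.
K = ½mv² = 0.5·(1.66×10^-27)·(2.93×10^4)² = 7.11×10^-19 J = 4.44 eV.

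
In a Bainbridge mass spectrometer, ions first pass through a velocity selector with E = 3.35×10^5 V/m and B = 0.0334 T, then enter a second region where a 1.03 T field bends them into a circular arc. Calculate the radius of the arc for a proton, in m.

The selector passes v = E/B = 3.35×10^5/0.0334 = 1.00×10^7 m/s.
In the deflection region, r = mv/(qB₂) = (1.67×10^-27)(1.00×10^7) / [(1×1.60×10^-19)(1.03)] = 0.102 m.

r ≈ 0.102 m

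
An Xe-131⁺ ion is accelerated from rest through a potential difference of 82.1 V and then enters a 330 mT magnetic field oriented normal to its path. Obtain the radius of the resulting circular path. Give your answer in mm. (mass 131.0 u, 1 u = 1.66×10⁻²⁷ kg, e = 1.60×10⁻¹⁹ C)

r ≈ 45.3 mm

The kinetic energy gained is K = qV = (1×1.60×10^-19)(82.1) = 1.31×10^-17 J.
v = √(2K/m) = 1.10×10^4 m/s.
r = mv/(qB) = (2.17×10^-25)(1.10×10^4) / [(1×1.60×10^-19)(0.330)] = 0.0453 m.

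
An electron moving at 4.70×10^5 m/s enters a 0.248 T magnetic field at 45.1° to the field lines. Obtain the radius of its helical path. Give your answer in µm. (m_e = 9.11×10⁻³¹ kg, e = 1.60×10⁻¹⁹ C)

Only the perpendicular component v⊥ = v sin45.1° = 3.33×10^5 m/s is bent by the field.
r = m v⊥ /(qB) = (9.11×10^-31)(3.33×10^5) / [(1×1.60×10^-19)(0.248)] = 7.64×10^-6 m.

r ≈ 7.64 µm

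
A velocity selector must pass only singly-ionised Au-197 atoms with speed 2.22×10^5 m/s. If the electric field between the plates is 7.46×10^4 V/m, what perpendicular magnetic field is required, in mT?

B ≈ 336 mT

qE = qvB ⇒ B = E/v = (7.46×10^4) / (2.22×10^5) = 0.336 T.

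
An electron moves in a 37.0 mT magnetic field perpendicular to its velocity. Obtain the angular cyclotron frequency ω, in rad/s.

ω = qB/m = (1×1.60×10^-19)(0.0370) / (9.11×10^-31) = 6.50×10^9 rad/s.

ω ≈ 6.50×10^9 rad/s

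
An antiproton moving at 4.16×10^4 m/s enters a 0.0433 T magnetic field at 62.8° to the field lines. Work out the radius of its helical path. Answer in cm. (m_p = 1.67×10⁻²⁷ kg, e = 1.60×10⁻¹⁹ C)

Only the perpendicular component v⊥ = v sin62.8° = 3.70×10^4 m/s is bent by the field.
r = m v⊥ /(qB) = (1.67×10^-27)(3.70×10^4) / [(1×1.60×10^-19)(0.0433)] = 8.92×10^-3 m.

r ≈ 0.892 cm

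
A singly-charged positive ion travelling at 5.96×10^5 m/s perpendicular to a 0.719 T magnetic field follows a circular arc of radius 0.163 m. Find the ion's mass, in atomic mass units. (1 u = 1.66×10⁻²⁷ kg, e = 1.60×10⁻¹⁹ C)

qvB = mv²/r ⇒ m = qBr/v.
m = (1×1.60×10^-19)(0.719)(0.163) / (5.96×10^5) = 3.15×10^-26 kg = 19.0 u.

m ≈ 19.0 u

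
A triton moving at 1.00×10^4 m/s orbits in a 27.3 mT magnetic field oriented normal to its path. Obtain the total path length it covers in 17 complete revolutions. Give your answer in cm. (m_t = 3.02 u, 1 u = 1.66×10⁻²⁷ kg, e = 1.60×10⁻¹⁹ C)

r = mv/(qB) = 0.0115 m, so one revolution covers 2πr = 0.0721 m.
In 17 revolutions: L = 17·2πr = 1.23 m.

L ≈ 123 cm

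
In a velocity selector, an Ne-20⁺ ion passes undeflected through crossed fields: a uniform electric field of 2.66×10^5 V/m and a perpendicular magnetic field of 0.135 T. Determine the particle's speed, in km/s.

For zero net force, qE = qvB, so v = E/B.
v = (2.66×10^5) / (0.135) = 1.97×10^6 m/s.

v ≈ 1970 km/s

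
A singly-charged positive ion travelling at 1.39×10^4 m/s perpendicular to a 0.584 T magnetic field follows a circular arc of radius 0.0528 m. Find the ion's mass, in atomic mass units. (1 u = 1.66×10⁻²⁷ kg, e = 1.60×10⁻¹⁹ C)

qvB = mv²/r ⇒ m = qBr/v.
m = (1×1.60×10^-19)(0.584)(0.0528) / (1.39×10^4) = 3.55×10^-25 kg = 214 u.

m ≈ 214 u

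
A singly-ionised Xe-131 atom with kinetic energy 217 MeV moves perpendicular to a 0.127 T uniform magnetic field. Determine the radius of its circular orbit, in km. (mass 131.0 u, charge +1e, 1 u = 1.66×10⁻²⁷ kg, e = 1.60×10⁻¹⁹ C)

r ≈ 0.191 km

Convert the energy: K = 217 MeV = 3.47×10^-11 J.
v = √(2K/m) = √(2·3.47×10^-11/2.17×10^-25) = 1.79×10^7 m/s.
r = mv/(qB) = (2.17×10^-25)(1.79×10^7) / [(1×1.60×10^-19)(0.127)] = 191 m.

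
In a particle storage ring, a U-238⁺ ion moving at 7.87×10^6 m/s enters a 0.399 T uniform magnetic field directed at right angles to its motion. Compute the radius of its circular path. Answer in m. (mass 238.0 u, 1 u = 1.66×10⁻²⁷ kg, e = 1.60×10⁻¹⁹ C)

r ≈ 48.7 m

The magnetic force provides the centripetal force: qvB = mv²/r, so r = mv/(qB).
r = (3.95×10^-25 kg)(7.87×10^6 m/s) / [(1×1.60×10^-19 C)(0.399 T)] = 48.7 m.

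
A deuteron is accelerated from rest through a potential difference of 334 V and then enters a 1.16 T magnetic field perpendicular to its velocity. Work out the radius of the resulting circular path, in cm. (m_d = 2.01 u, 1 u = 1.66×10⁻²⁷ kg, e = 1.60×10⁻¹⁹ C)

The kinetic energy gained is K = qV = (1×1.60×10^-19)(334) = 5.34×10^-17 J.
v = √(2K/m) = 1.79×10^5 m/s.
r = mv/(qB) = (3.34×10^-27)(1.79×10^5) / [(1×1.60×10^-19)(1.16)] = 3.22×10^-3 m.

r ≈ 0.322 cm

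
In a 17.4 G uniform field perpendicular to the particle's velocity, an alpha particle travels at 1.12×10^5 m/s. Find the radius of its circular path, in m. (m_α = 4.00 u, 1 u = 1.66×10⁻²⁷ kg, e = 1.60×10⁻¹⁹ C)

r ≈ 1.34 m

The magnetic force provides the centripetal force: qvB = mv²/r, so r = mv/(qB).
r = (6.64×10^-27 kg)(1.12×10^5 m/s) / [(2×1.60×10^-19 C)(1.74×10^-3 T)] = 1.34 m.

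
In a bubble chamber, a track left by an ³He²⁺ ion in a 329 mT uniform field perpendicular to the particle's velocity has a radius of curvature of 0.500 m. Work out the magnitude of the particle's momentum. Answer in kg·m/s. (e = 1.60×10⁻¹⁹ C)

Since qvB = mv²/r, the momentum p = mv = qBr.
p = (2×1.60×10^-19)(0.329)(0.500) = 5.26×10^-20 kg·m/s.

p ≈ 5.26×10^-20 kg·m/s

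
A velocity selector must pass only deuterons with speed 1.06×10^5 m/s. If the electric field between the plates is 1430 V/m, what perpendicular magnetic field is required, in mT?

qE = qvB ⇒ B = E/v = (1430) / (1.06×10^5) = 0.0135 T.

B ≈ 13.5 mT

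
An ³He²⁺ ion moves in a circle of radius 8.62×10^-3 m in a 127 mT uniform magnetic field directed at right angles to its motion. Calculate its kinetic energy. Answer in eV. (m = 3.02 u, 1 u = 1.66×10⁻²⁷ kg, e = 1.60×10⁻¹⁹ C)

v = qBr/m = (2×1.60×10^-19)(0.127)(8.62×10^-3) / (5.01×10^-27) = 6.99×10^4 m/s.
K = ½mv² = 0.5·(5.01×10^-27)·(6.99×10^4)² = 1.22×10^-17 J = 76.5 eV.

K ≈ 76.5 eV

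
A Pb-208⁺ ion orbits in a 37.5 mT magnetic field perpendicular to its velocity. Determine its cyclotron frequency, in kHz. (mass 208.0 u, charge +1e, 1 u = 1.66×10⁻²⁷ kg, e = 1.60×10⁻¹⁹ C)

f = qB/(2πm) = (1×1.60×10^-19)(0.0375) / [2π(3.45×10^-25)] = 2770 Hz.

f ≈ 2.77 kHz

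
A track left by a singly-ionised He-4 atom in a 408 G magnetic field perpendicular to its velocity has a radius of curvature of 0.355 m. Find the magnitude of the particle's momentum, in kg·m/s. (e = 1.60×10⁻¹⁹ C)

Since qvB = mv²/r, the momentum p = mv = qBr.
p = (1×1.60×10^-19)(0.0408)(0.355) = 2.32×10^-21 kg·m/s.

p ≈ 2.32×10^-21 kg·m/s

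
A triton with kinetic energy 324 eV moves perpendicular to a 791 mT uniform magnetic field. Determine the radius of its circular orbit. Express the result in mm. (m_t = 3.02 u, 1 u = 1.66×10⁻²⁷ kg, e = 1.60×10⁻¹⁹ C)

Convert the energy: K = 324 eV = 5.18×10^-17 J.
v = √(2K/m) = √(2·5.18×10^-17/5.01×10^-27) = 1.44×10^5 m/s.
r = mv/(qB) = (5.01×10^-27)(1.44×10^5) / [(1×1.60×10^-19)(0.791)] = 5.70×10^-3 m.

r ≈ 5.70 mm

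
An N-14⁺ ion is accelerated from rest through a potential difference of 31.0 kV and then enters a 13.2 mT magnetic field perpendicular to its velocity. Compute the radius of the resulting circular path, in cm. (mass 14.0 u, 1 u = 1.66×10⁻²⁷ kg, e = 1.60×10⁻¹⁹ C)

r ≈ 719 cm

The kinetic energy gained is K = qV = (1×1.60×10^-19)(3.10×10^4) = 4.96×10^-15 J.
v = √(2K/m) = 6.53×10^5 m/s.
r = mv/(qB) = (2.32×10^-26)(6.53×10^5) / [(1×1.60×10^-19)(0.0132)] = 7.19 m.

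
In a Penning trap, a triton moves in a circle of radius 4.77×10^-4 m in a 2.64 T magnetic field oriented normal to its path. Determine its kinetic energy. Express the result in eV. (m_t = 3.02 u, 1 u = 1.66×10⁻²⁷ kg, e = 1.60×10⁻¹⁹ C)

K ≈ 25.3 eV

v = qBr/m = (1×1.60×10^-19)(2.64)(4.77×10^-4) / (5.01×10^-27) = 4.02×10^4 m/s.
K = ½mv² = 0.5·(5.01×10^-27)·(4.02×10^4)² = 4.05×10^-18 J = 25.3 eV.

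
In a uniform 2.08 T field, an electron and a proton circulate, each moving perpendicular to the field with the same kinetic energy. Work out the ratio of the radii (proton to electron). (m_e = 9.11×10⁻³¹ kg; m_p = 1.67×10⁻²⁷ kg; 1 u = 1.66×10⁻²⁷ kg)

ratio ≈ 42.8

r = √(2mK)/(qB) ⇒ at equal K, r ∝ √m/q.
r_{proton}/r_{electron} = 42.8.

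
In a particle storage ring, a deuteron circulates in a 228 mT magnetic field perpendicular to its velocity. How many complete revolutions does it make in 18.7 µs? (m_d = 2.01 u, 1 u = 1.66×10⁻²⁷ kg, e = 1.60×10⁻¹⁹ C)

T = 2πm/(qB) = 2π(3.3366×10^-27) / [(1×1.60×10^-19)(0.228)] = 5.7468×10^-7 s.
N = t/T = 1.87×10^-5 / 5.7468×10^-7 ≈ 32.54, so 32 complete revolutions.

N = 32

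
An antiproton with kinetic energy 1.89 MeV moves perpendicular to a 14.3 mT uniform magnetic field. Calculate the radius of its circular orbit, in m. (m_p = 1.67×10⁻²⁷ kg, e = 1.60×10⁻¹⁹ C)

r ≈ 13.9 m

Convert the energy: K = 1.89 MeV = 3.02×10^-13 J.
v = √(2K/m) = √(2·3.02×10^-13/1.67×10^-27) = 1.90×10^7 m/s.
r = mv/(qB) = (1.67×10^-27)(1.90×10^7) / [(1×1.60×10^-19)(0.0143)] = 13.9 m.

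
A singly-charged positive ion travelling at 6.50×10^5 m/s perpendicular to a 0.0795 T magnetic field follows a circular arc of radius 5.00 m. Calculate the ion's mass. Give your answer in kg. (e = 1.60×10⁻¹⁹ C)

m ≈ 9.78×10^-26 kg

qvB = mv²/r ⇒ m = qBr/v.
m = (1×1.60×10^-19)(0.0795)(5.00) / (6.50×10^5) = 9.78×10^-26 kg.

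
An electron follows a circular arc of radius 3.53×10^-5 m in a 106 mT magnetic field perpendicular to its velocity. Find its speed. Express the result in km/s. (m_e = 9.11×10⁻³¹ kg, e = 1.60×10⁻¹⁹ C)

v ≈ 657 km/s

From qvB = mv²/r, v = qBr/m.
v = (1×1.60×10^-19)(0.106)(3.53×10^-5) / (9.11×10^-31) = 6.57×10^5 m/s.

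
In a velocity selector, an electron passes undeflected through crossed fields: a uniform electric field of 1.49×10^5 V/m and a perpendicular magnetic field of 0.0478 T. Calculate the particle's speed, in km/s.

For zero net force, qE = qvB, so v = E/B.
v = (1.49×10^5) / (0.0478) = 3.12×10^6 m/s.

v ≈ 3120 km/s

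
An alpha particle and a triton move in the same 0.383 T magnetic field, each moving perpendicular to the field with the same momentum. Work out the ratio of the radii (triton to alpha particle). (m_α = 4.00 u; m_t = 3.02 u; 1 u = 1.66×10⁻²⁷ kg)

ratio ≈ 2.00

r = p/(qB) ⇒ at equal p, r ∝ 1/q.
r_{triton}/r_{alpha particle} = 2.00.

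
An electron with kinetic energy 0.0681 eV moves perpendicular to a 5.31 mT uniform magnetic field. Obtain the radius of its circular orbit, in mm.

Convert the energy: K = 0.0681 eV = 1.09×10^-20 J.
v = √(2K/m) = √(2·1.09×10^-20/9.11×10^-31) = 1.55×10^5 m/s.
r = mv/(qB) = (9.11×10^-31)(1.55×10^5) / [(1×1.60×10^-19)(5.31×10^-3)] = 1.66×10^-4 m.

r ≈ 0.166 mm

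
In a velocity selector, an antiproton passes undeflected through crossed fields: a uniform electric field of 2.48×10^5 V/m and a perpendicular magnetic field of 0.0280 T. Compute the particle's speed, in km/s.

v ≈ 8860 km/s

For zero net force, qE = qvB, so v = E/B.
v = (2.48×10^5) / (0.0280) = 8.86×10^6 m/s.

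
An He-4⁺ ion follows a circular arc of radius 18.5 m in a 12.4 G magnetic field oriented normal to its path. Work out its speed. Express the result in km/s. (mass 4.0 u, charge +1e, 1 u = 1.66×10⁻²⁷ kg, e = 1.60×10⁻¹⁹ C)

v ≈ 553 km/s

From qvB = mv²/r, v = qBr/m.
v = (1×1.60×10^-19)(1.24×10^-3)(18.5) / (6.64×10^-27) = 5.53×10^5 m/s.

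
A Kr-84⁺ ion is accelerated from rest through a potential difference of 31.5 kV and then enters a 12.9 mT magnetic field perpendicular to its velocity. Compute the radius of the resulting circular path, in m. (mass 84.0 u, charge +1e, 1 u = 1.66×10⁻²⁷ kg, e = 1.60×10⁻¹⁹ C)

The kinetic energy gained is K = qV = (1×1.60×10^-19)(3.15×10^4) = 5.04×10^-15 J.
v = √(2K/m) = 2.69×10^5 m/s.
r = mv/(qB) = (1.39×10^-25)(2.69×10^5) / [(1×1.60×10^-19)(0.0129)] = 18.2 m.

r ≈ 18.2 m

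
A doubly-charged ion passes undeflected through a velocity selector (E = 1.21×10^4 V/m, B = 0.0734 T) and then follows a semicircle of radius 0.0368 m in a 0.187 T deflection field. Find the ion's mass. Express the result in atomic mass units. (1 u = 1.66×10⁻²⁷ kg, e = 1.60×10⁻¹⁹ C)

m ≈ 8.05 u

v = E/B₁ = 1.65×10^5 m/s.
From r = mv/(qB₂), m = qB₂r/v = (2×1.60×10^-19)(0.187)(0.0368) / (1.65×10^5) = 1.34×10^-26 kg.
In atomic mass units: m = 1.34×10^-26 / 1.66×10^-27 = 8.05 u.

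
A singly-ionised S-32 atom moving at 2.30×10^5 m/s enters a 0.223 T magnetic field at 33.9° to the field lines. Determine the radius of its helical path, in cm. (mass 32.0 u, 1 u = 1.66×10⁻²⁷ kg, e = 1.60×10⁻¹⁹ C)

r ≈ 19.1 cm

Only the perpendicular component v⊥ = v sin33.9° = 1.28×10^5 m/s is bent by the field.
r = m v⊥ /(qB) = (5.31×10^-26)(1.28×10^5) / [(1×1.60×10^-19)(0.223)] = 0.191 m.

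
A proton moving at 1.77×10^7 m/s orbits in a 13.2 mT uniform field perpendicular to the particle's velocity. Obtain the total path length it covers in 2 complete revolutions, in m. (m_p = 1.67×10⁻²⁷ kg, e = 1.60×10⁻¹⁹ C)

r = mv/(qB) = 14.0 m, so one revolution covers 2πr = 87.9 m.
In 2 revolutions: L = 2·2πr = 176 m.

L ≈ 176 m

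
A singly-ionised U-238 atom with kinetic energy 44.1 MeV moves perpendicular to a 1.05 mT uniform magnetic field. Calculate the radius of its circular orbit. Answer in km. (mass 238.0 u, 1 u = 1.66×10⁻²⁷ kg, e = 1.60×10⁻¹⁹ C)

r ≈ 14.1 km

Convert the energy: K = 44.1 MeV = 7.06×10^-12 J.
v = √(2K/m) = √(2·7.06×10^-12/3.95×10^-25) = 5.98×10^6 m/s.
r = mv/(qB) = (3.95×10^-25)(5.98×10^6) / [(1×1.60×10^-19)(1.05×10^-3)] = 1.41×10^4 m.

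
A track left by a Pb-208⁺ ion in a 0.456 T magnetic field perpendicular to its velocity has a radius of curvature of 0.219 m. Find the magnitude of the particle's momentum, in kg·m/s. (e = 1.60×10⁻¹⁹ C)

p ≈ 1.60×10^-20 kg·m/s

Since qvB = mv²/r, the momentum p = mv = qBr.
p = (1×1.60×10^-19)(0.456)(0.219) = 1.60×10^-20 kg·m/s.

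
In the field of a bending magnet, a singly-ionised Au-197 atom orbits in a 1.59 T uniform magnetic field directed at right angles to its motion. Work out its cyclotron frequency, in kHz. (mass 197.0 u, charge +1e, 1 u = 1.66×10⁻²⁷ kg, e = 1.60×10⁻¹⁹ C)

f ≈ 124 kHz

f = qB/(2πm) = (1×1.60×10^-19)(1.59) / [2π(3.27×10^-25)] = 1.24×10^5 Hz.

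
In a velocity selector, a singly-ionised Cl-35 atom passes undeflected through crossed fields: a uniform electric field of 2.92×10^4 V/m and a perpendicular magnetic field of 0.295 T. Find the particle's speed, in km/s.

v ≈ 99.0 km/s

For zero net force, qE = qvB, so v = E/B.
v = (2.92×10^4) / (0.295) = 9.90×10^4 m/s.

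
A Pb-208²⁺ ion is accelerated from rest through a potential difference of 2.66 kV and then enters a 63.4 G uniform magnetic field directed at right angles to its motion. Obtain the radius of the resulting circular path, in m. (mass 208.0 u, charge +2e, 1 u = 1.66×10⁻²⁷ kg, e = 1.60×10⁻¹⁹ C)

r ≈ 12.0 m

The kinetic energy gained is K = qV = (2×1.60×10^-19)(2660) = 8.51×10^-16 J.
v = √(2K/m) = 7.02×10^4 m/s.
r = mv/(qB) = (3.45×10^-25)(7.02×10^4) / [(2×1.60×10^-19)(6.34×10^-3)] = 12.0 m.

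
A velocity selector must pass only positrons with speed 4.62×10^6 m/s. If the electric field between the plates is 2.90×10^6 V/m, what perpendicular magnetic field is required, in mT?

B ≈ 628 mT

qE = qvB ⇒ B = E/v = (2.90×10^6) / (4.62×10^6) = 0.628 T.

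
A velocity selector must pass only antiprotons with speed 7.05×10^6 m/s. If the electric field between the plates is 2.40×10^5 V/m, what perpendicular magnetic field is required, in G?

qE = qvB ⇒ B = E/v = (2.40×10^5) / (7.05×10^6) = 0.0340 T.

B ≈ 340 G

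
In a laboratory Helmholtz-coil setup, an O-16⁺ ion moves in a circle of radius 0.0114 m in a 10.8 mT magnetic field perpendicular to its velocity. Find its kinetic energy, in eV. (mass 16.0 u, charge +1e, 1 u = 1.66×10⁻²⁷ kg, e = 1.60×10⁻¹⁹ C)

v = qBr/m = (1×1.60×10^-19)(0.0108)(0.0114) / (2.66×10^-26) = 742 m/s.
K = ½mv² = 0.5·(2.66×10^-26)·(742)² = 7.31×10^-21 J = 0.0457 eV.

K ≈ 0.0457 eV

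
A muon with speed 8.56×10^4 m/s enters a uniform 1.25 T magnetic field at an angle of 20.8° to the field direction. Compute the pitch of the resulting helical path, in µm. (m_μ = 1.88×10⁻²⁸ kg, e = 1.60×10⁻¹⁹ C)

pitch ≈ 473 µm

The velocity component along B is v∥ = v cos20.8° = 8.00×10^4 m/s.
The cyclotron period T = 2πm/(qB) = 5.91×10^-9 s is set by m, q, B alone.
Pitch = v∥·T = (8.00×10^4)(5.91×10^-9) = 4.73×10^-4 m.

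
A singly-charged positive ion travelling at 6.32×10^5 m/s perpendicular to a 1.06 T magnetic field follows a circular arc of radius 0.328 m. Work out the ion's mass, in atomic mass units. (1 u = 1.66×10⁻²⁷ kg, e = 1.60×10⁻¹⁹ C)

m ≈ 53.0 u

qvB = mv²/r ⇒ m = qBr/v.
m = (1×1.60×10^-19)(1.06)(0.328) / (6.32×10^5) = 8.80×10^-26 kg = 53.0 u.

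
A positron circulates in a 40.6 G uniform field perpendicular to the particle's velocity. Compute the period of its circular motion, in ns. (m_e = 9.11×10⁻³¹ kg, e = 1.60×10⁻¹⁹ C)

T ≈ 8.81 ns

The cyclotron period is independent of speed: T = 2πm/(qB).
T = 2π(9.11×10^-31) / [(1×1.60×10^-19)(4.06×10^-3)] = 8.81×10^-9 s.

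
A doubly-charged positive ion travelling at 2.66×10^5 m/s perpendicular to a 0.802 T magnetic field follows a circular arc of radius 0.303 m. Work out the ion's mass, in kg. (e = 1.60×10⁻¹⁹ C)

qvB = mv²/r ⇒ m = qBr/v.
m = (2×1.60×10^-19)(0.802)(0.303) / (2.66×10^5) = 2.92×10^-25 kg.

m ≈ 2.92×10^-25 kg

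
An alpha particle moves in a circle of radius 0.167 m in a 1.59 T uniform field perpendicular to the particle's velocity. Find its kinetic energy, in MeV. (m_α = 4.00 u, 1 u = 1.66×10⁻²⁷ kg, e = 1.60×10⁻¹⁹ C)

v = qBr/m = (2×1.60×10^-19)(1.59)(0.167) / (6.64×10^-27) = 1.28×10^7 m/s.
K = ½mv² = 0.5·(6.64×10^-27)·(1.28×10^7)² = 5.44×10^-13 J = 3.40 MeV.

K ≈ 3.40 MeV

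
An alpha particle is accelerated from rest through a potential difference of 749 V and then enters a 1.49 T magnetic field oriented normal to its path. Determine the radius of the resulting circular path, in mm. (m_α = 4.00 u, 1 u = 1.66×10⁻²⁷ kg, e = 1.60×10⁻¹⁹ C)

r ≈ 3.74 mm

The kinetic energy gained is K = qV = (2×1.60×10^-19)(749) = 2.40×10^-16 J.
v = √(2K/m) = 2.69×10^5 m/s.
r = mv/(qB) = (6.64×10^-27)(2.69×10^5) / [(2×1.60×10^-19)(1.49)] = 3.74×10^-3 m.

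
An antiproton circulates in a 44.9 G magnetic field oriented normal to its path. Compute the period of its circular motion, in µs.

The cyclotron period is independent of speed: T = 2πm/(qB).
T = 2π(1.67×10^-27) / [(1×1.60×10^-19)(4.49×10^-3)] = 1.46×10^-5 s.

T ≈ 14.6 µs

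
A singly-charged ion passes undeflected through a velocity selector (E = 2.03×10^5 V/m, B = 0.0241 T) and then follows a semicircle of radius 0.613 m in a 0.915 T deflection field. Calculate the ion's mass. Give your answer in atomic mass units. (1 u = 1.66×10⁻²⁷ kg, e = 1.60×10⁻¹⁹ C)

m ≈ 6.42 u

v = E/B₁ = 8.42×10^6 m/s.
From r = mv/(qB₂), m = qB₂r/v = (1×1.60×10^-19)(0.915)(0.613) / (8.42×10^6) = 1.07×10^-26 kg.
In atomic mass units: m = 1.07×10^-26 / 1.66×10^-27 = 6.42 u.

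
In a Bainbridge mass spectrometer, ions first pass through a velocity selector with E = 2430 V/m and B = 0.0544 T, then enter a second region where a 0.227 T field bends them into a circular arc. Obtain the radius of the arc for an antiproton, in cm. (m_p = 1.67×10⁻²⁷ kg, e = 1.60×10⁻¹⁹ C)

r ≈ 0.205 cm

The selector passes v = E/B = 2430/0.0544 = 4.47×10^4 m/s.
In the deflection region, r = mv/(qB₂) = (1.67×10^-27)(4.47×10^4) / [(1×1.60×10^-19)(0.227)] = 2.05×10^-3 m.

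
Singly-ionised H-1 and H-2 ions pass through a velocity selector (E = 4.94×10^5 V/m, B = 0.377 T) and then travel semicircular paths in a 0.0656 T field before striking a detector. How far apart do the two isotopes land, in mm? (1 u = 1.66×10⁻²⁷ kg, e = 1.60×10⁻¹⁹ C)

Δd ≈ 414 mm

Both emerge at v = E/B₁ = 1.31×10^6 m/s.
r = mv/(qB₂), so r₁ = 0.207 m and r₂ = 0.414 m, giving Δr = 0.207 m.
After a semicircle each ion lands a diameter 2r from the entry slit, so the separation is 2Δr = 0.414 m.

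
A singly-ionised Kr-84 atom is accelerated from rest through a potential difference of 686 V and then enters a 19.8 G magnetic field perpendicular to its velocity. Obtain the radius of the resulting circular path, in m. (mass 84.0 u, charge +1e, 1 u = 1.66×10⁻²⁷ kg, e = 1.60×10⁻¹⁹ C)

The kinetic energy gained is K = qV = (1×1.60×10^-19)(686) = 1.10×10^-16 J.
v = √(2K/m) = 3.97×10^4 m/s.
r = mv/(qB) = (1.39×10^-25)(3.97×10^4) / [(1×1.60×10^-19)(1.98×10^-3)] = 17.5 m.

r ≈ 17.5 m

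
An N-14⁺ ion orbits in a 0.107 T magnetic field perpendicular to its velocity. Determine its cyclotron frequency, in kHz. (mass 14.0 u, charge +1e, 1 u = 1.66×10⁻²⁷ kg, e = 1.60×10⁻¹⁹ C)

f ≈ 117 kHz

f = qB/(2πm) = (1×1.60×10^-19)(0.107) / [2π(2.32×10^-26)] = 1.17×10^5 Hz.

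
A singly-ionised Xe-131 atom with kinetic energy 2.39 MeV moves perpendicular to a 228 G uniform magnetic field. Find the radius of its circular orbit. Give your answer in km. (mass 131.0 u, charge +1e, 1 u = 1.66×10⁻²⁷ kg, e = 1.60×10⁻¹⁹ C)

r ≈ 0.112 km

Convert the energy: K = 2.39 MeV = 3.82×10^-13 J.
v = √(2K/m) = √(2·3.82×10^-13/2.17×10^-25) = 1.88×10^6 m/s.
r = mv/(qB) = (2.17×10^-25)(1.88×10^6) / [(1×1.60×10^-19)(0.0228)] = 112 m.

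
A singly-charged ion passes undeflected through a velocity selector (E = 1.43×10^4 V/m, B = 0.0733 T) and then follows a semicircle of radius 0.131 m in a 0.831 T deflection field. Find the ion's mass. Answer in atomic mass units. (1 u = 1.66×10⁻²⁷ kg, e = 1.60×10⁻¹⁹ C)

m ≈ 53.8 u

v = E/B₁ = 1.95×10^5 m/s.
From r = mv/(qB₂), m = qB₂r/v = (1×1.60×10^-19)(0.831)(0.131) / (1.95×10^5) = 8.93×10^-26 kg.
In atomic mass units: m = 8.93×10^-26 / 1.66×10^-27 = 53.8 u.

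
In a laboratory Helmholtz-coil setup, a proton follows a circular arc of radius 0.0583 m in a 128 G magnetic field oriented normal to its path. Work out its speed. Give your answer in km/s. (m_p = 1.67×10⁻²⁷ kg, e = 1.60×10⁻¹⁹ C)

v ≈ 71.5 km/s

From qvB = mv²/r, v = qBr/m.
v = (1×1.60×10^-19)(0.0128)(0.0583) / (1.67×10^-27) = 7.15×10^4 m/s.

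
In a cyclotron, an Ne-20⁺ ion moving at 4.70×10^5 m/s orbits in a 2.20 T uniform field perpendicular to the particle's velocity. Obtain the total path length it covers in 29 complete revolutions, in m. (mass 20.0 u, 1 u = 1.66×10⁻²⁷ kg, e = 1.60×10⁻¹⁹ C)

L ≈ 8.08 m

r = mv/(qB) = 0.0443 m, so one revolution covers 2πr = 0.279 m.
In 29 revolutions: L = 29·2πr = 8.08 m.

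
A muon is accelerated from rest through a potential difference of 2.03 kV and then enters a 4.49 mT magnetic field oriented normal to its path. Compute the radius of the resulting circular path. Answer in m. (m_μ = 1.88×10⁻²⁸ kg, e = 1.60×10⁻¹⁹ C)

r ≈ 0.486 m

The kinetic energy gained is K = qV = (1×1.60×10^-19)(2030) = 3.25×10^-16 J.
v = √(2K/m) = 1.86×10^6 m/s.
r = mv/(qB) = (1.88×10^-28)(1.86×10^6) / [(1×1.60×10^-19)(4.49×10^-3)] = 0.486 m.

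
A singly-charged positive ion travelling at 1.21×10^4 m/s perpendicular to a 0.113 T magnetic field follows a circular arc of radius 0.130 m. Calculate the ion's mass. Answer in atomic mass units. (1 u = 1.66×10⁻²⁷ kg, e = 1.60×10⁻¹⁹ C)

m ≈ 117 u

qvB = mv²/r ⇒ m = qBr/v.
m = (1×1.60×10^-19)(0.113)(0.130) / (1.21×10^4) = 1.94×10^-25 kg = 117 u.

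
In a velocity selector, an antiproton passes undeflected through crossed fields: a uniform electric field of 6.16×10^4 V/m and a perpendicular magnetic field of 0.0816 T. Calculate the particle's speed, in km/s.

For zero net force, qE = qvB, so v = E/B.
v = (6.16×10^4) / (0.0816) = 7.55×10^5 m/s.

v ≈ 755 km/s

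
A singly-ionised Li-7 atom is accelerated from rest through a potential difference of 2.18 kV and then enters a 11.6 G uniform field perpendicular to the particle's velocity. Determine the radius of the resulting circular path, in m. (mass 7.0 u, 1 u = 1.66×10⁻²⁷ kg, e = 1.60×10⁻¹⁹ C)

The kinetic energy gained is K = qV = (1×1.60×10^-19)(2180) = 3.49×10^-16 J.
v = √(2K/m) = 2.45×10^5 m/s.
r = mv/(qB) = (1.16×10^-26)(2.45×10^5) / [(1×1.60×10^-19)(1.16×10^-3)] = 15.3 m.

r ≈ 15.3 m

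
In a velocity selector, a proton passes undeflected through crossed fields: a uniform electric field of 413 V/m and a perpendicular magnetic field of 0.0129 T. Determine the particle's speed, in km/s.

v ≈ 32.0 km/s

For zero net force, qE = qvB, so v = E/B.
v = (413) / (0.0129) = 3.20×10^4 m/s.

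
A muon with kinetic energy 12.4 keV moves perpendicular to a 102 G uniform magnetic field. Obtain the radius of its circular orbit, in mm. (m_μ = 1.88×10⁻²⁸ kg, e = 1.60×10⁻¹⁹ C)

Convert the energy: K = 12.4 keV = 1.98×10^-15 J.
v = √(2K/m) = √(2·1.98×10^-15/1.88×10^-28) = 4.59×10^6 m/s.
r = mv/(qB) = (1.88×10^-28)(4.59×10^6) / [(1×1.60×10^-19)(0.0102)] = 0.529 m.

r ≈ 529 mm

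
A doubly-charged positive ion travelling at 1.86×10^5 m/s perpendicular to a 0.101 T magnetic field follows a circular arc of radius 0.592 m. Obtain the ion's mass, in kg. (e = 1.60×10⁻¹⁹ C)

qvB = mv²/r ⇒ m = qBr/v.
m = (2×1.60×10^-19)(0.101)(0.592) / (1.86×10^5) = 1.03×10^-25 kg.

m ≈ 1.03×10^-25 kg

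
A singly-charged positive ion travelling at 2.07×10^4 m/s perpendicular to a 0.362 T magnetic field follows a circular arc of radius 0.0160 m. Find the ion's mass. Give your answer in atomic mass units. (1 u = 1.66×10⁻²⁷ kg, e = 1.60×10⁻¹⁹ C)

qvB = mv²/r ⇒ m = qBr/v.
m = (1×1.60×10^-19)(0.362)(0.0160) / (2.07×10^4) = 4.48×10^-26 kg = 27.0 u.

m ≈ 27.0 u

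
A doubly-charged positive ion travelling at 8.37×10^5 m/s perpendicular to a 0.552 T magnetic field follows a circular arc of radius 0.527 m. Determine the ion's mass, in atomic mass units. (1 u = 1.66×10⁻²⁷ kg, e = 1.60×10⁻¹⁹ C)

qvB = mv²/r ⇒ m = qBr/v.
m = (2×1.60×10^-19)(0.552)(0.527) / (8.37×10^5) = 1.11×10^-25 kg = 67.0 u.

m ≈ 67.0 u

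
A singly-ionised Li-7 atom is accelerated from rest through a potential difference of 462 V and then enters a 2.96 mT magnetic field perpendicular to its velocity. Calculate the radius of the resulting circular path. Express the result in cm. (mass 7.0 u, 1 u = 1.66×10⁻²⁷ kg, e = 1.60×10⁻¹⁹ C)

The kinetic energy gained is K = qV = (1×1.60×10^-19)(462) = 7.39×10^-17 J.
v = √(2K/m) = 1.13×10^5 m/s.
r = mv/(qB) = (1.16×10^-26)(1.13×10^5) / [(1×1.60×10^-19)(2.96×10^-3)] = 2.77 m.

r ≈ 277 cm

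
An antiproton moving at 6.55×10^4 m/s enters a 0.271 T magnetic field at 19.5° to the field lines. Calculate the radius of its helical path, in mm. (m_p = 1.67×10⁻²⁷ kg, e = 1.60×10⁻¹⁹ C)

Only the perpendicular component v⊥ = v sin19.5° = 2.19×10^4 m/s is bent by the field.
r = m v⊥ /(qB) = (1.67×10^-27)(2.19×10^4) / [(1×1.60×10^-19)(0.271)] = 8.42×10^-4 m.

r ≈ 0.842 mm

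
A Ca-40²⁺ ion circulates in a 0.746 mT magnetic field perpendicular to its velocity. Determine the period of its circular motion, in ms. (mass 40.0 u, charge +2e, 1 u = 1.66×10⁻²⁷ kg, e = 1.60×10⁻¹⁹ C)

T ≈ 1.75 ms

The cyclotron period is independent of speed: T = 2πm/(qB).
T = 2π(6.64×10^-26) / [(2×1.60×10^-19)(7.46×10^-4)] = 1.75×10^-3 s.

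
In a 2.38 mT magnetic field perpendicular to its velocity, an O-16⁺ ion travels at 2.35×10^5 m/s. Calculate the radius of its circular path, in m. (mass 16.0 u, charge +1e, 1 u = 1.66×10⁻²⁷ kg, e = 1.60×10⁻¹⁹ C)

The magnetic force provides the centripetal force: qvB = mv²/r, so r = mv/(qB).
r = (2.66×10^-26 kg)(2.35×10^5 m/s) / [(1×1.60×10^-19 C)(2.38×10^-3 T)] = 16.4 m.

r ≈ 16.4 m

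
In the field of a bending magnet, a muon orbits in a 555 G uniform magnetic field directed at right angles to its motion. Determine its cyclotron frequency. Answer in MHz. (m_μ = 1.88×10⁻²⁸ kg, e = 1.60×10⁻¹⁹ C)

f = qB/(2πm) = (1×1.60×10^-19)(0.0555) / [2π(1.88×10^-28)] = 7.52×10^6 Hz.

f ≈ 7.52 MHz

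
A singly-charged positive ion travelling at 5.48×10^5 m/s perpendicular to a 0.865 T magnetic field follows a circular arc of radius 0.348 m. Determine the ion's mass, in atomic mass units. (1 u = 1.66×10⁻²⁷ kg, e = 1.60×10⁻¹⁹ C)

m ≈ 52.9 u

qvB = mv²/r ⇒ m = qBr/v.
m = (1×1.60×10^-19)(0.865)(0.348) / (5.48×10^5) = 8.79×10^-26 kg = 52.9 u.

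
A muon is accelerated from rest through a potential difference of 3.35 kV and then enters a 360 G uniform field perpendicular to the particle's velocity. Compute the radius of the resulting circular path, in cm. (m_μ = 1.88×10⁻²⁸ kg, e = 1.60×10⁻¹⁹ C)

The kinetic energy gained is K = qV = (1×1.60×10^-19)(3350) = 5.36×10^-16 J.
v = √(2K/m) = 2.39×10^6 m/s.
r = mv/(qB) = (1.88×10^-28)(2.39×10^6) / [(1×1.60×10^-19)(0.0360)] = 0.0779 m.

r ≈ 7.79 cm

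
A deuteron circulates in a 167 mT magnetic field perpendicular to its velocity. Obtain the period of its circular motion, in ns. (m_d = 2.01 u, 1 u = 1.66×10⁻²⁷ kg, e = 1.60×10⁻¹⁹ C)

The cyclotron period is independent of speed: T = 2πm/(qB).
T = 2π(3.34×10^-27) / [(1×1.60×10^-19)(0.167)] = 7.85×10^-7 s.

T ≈ 785 ns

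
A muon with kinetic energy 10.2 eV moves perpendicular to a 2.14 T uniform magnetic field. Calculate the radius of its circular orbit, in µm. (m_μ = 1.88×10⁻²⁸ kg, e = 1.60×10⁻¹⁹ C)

r ≈ 72.3 µm

Convert the energy: K = 10.2 eV = 1.63×10^-18 J.
v = √(2K/m) = √(2·1.63×10^-18/1.88×10^-28) = 1.32×10^5 m/s.
r = mv/(qB) = (1.88×10^-28)(1.32×10^5) / [(1×1.60×10^-19)(2.14)] = 7.23×10^-5 m.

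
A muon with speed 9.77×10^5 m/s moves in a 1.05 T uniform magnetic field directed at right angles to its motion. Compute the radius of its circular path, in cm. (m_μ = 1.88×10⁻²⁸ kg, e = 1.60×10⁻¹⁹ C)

The magnetic force provides the centripetal force: qvB = mv²/r, so r = mv/(qB).
r = (1.88×10^-28 kg)(9.77×10^5 m/s) / [(1×1.60×10^-19 C)(1.05 T)] = 1.09×10^-3 m.

r ≈ 0.109 cm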